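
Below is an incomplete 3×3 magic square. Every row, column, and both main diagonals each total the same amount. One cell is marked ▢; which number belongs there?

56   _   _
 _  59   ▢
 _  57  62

Main diagonal is complete and sums to 177; that is the magic constant.
The remaining cell in row 3 is (3,1) = 177 − 119 = 58.
From column 1, 177 − (56 + 58) gives (2,1) = 63.
From column 2, 177 − (59 + 57) gives (1,2) = 61.
The remaining cell in anti-diagonal is (1,3) = 177 − 117 = 60.
Row 2 must total 177; the given cells sum to 122, so (2,3) = 55.

55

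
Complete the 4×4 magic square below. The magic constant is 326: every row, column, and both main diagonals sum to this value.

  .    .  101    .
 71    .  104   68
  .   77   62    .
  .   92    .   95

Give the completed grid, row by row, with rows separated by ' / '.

Using row 2: 71 + 104 + 68 + ? → (2,2) = 326 − 243 = 83.
The remaining cell in column 2 is (1,2) = 326 − 252 = 74.
Column 3: 101 + 104 + 62 + ? = 326, so (4,3) = 59.
Using main diagonal: 83 + 62 + 95 + ? → (1,1) = 326 − 240 = 86.
From row 1, 326 − (86 + 74 + 101) gives (1,4) = 65.
Row 4: 92 + 59 + 95 + ? = 326, so (4,1) = 80.
Column 1 must total 326; the given cells sum to 237, so (3,1) = 89.
Using column 4: 65 + 68 + 95 + ? → (3,4) = 326 − 228 = 98.

86 74 101 65 / 71 83 104 68 / 89 77 62 98 / 80 92 59 95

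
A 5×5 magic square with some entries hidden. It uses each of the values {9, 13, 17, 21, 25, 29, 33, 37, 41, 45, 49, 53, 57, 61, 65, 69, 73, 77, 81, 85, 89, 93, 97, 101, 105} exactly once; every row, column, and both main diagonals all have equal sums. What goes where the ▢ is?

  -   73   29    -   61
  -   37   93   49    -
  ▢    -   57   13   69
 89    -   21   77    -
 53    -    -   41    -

The 25 entries sum to 1425, so each line sums to 1425/5 = 285.
Column 3 needs 285; the known cells sum to 200, so (5,3) = 85.
The remaining cell in column 4 is (1,4) = 285 − 180 = 105.
Anti-diagonal needs 285; the known cells sum to 220, so (4,2) = 65.
From row 1, 285 − (73 + 29 + 105 + 61) gives (1,1) = 17.
Row 4: 89 + 65 + 21 + 77 + ? = 285, so (4,5) = 33.
Main diagonal needs 285; the known cells sum to 188, so (5,5) = 97.
Row 5 needs 285; the known cells sum to 276, so (5,2) = 9.
Column 2 needs 285; the known cells sum to 184, so (3,2) = 101.
From column 5, 285 − (61 + 69 + 33 + 97) gives (2,5) = 25.
Row 2 must total 285; the given cells sum to 204, so (2,1) = 81.
Row 3 needs 285; the known cells sum to 240, so (3,1) = 45.

45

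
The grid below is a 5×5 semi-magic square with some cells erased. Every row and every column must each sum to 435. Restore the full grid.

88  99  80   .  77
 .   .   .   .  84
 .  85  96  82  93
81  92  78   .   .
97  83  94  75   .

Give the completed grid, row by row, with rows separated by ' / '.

Row 1 needs 435; the known cells sum to 344, so (1,4) = 91.
From row 3, 435 − (85 + 96 + 82 + 93) gives (3,1) = 79.
The remaining cell in row 5 is (5,5) = 435 − 349 = 86.
Using column 1: 88 + 79 + 81 + 97 + ? → (2,1) = 435 − 345 = 90.
Column 2 needs 435; the known cells sum to 359, so (2,2) = 76.
The remaining cell in column 3 is (2,3) = 435 − 348 = 87.
From column 5, 435 − (77 + 84 + 93 + 86) gives (4,5) = 95.
Row 2 needs 435; the known cells sum to 337, so (2,4) = 98.
Using row 4: 81 + 92 + 78 + 95 + ? → (4,4) = 435 − 346 = 89.

88 99 80 91 77 / 90 76 87 98 84 / 79 85 96 82 93 / 81 92 78 89 95 / 97 83 94 75 86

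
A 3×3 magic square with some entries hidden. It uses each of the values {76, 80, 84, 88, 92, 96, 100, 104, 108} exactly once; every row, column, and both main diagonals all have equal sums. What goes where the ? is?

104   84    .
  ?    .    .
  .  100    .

The 9 entries sum to 828, so each line sums to 828/3 = 276.
Using row 1: 104 + 84 + ? → (1,3) = 276 − 188 = 88.
Column 2 must total 276; the given cells sum to 184, so (2,2) = 92.
Main diagonal: 104 + 92 + ? = 276, so (3,3) = 80.
Using anti-diagonal: 88 + 92 + ? → (3,1) = 276 − 180 = 96.
Column 1: 104 + 96 + ? = 276, so (2,1) = 76.

76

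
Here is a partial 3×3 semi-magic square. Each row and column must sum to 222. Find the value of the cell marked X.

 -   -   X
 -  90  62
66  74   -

78

From row 2, 222 − (90 + 62) gives (2,1) = 70.
Row 3 must total 222; the given cells sum to 140, so (3,3) = 82.
Using column 1: 70 + 66 + ? → (1,1) = 222 − 136 = 86.
From column 2, 222 − (90 + 74) gives (1,2) = 58.
From column 3, 222 − (62 + 82) gives (1,3) = 78.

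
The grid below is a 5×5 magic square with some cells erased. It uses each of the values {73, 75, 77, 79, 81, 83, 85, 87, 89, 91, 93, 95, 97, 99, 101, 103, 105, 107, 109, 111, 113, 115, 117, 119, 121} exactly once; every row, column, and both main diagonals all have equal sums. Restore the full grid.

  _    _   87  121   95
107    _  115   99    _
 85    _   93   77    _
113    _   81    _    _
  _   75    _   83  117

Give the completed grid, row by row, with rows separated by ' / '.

The 25 entries sum to 2425, so each line sums to 2425/5 = 485.
Column 3 must total 485; the given cells sum to 376, so (5,3) = 109.
Column 4: 121 + 99 + 77 + 83 + ? = 485, so (4,4) = 105.
Row 5: 75 + 109 + 83 + 117 + ? = 485, so (5,1) = 101.
Column 1: 107 + 85 + 113 + 101 + ? = 485, so (1,1) = 79.
Using main diagonal: 79 + 93 + 105 + 117 + ? → (2,2) = 485 − 394 = 91.
Anti-diagonal needs 485; the known cells sum to 388, so (4,2) = 97.
Row 1 needs 485; the known cells sum to 382, so (1,2) = 103.
Row 2 needs 485; the known cells sum to 412, so (2,5) = 73.
Row 4: 113 + 97 + 81 + 105 + ? = 485, so (4,5) = 89.
Using column 2: 103 + 91 + 97 + 75 + ? → (3,2) = 485 − 366 = 119.
Column 5 needs 485; the known cells sum to 374, so (3,5) = 111.

79 103 87 121 95 / 107 91 115 99 73 / 85 119 93 77 111 / 113 97 81 105 89 / 101 75 109 83 117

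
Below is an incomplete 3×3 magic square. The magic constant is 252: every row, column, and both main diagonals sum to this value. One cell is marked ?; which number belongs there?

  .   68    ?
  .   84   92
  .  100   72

From row 2, 252 − (84 + 92) gives (2,1) = 76.
Using row 3: 100 + 72 + ? → (3,1) = 252 − 172 = 80.
The remaining cell in column 1 is (1,1) = 252 − 156 = 96.
Column 3: 92 + 72 + ? = 252, so (1,3) = 88.

88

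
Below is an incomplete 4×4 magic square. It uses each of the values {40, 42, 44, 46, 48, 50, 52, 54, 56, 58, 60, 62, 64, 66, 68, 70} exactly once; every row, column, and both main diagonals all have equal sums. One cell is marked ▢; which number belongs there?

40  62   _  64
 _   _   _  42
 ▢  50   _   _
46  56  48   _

68

The 16 entries sum to 880, so each line sums to 880/4 = 220.
Using row 1: 40 + 62 + 64 + ? → (1,3) = 220 − 166 = 54.
The remaining cell in row 4 is (4,4) = 220 − 150 = 70.
Column 2: 62 + 50 + 56 + ? = 220, so (2,2) = 52.
Column 4 must total 220; the given cells sum to 176, so (3,4) = 44.
From main diagonal, 220 − (40 + 52 + 70) gives (3,3) = 58.
Anti-diagonal: 64 + 50 + 46 + ? = 220, so (2,3) = 60.
Row 2: 52 + 60 + 42 + ? = 220, so (2,1) = 66.
Row 3: 50 + 58 + 44 + ? = 220, so (3,1) = 68.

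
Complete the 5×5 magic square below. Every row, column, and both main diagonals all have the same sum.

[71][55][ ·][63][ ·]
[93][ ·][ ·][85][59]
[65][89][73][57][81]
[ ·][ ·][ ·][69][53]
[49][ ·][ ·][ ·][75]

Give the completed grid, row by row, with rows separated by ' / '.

71 55 79 63 97 / 93 77 51 85 59 / 65 89 73 57 81 / 87 61 95 69 53 / 49 83 67 91 75

Row 3 is already complete: 65 + 89 + 73 + 57 + 81 = 365, so that is the magic constant.
The remaining cell in column 1 is (4,1) = 365 − 278 = 87.
Column 4 needs 365; the known cells sum to 274, so (5,4) = 91.
Column 5 must total 365; the given cells sum to 268, so (1,5) = 97.
Main diagonal: 71 + 73 + 69 + 75 + ? = 365, so (2,2) = 77.
Anti-diagonal: 97 + 85 + 73 + 49 + ? = 365, so (4,2) = 61.
Row 1 needs 365; the known cells sum to 286, so (1,3) = 79.
Row 2 must total 365; the given cells sum to 314, so (2,3) = 51.
From row 4, 365 − (87 + 61 + 69 + 53) gives (4,3) = 95.
Column 2 must total 365; the given cells sum to 282, so (5,2) = 83.
Using column 3: 79 + 51 + 73 + 95 + ? → (5,3) = 365 − 298 = 67.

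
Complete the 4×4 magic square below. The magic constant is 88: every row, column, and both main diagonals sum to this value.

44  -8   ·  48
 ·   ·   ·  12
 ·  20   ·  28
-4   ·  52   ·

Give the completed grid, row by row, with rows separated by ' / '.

Using row 1: 44 + (-8) + 48 + ? → (1,3) = 88 − 84 = 4.
The remaining cell in column 4 is (4,4) = 88 − 88 = 0.
The remaining cell in anti-diagonal is (2,3) = 88 − 64 = 24.
From row 4, 88 − (-4 + 52 + 0) gives (4,2) = 40.
Using column 2: -8 + 20 + 40 + ? → (2,2) = 88 − 52 = 36.
Column 3 needs 88; the known cells sum to 80, so (3,3) = 8.
Using row 2: 36 + 24 + 12 + ? → (2,1) = 88 − 72 = 16.
From row 3, 88 − (20 + 8 + 28) gives (3,1) = 32.

44 -8 4 48 / 16 36 24 12 / 32 20 8 28 / -4 40 52 0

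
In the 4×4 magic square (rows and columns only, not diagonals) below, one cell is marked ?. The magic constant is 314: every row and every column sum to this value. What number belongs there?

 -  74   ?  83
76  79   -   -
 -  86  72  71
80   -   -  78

The remaining cell in row 3 is (3,1) = 314 − 229 = 85.
Column 1 must total 314; the given cells sum to 241, so (1,1) = 73.
The remaining cell in column 2 is (4,2) = 314 − 239 = 75.
Column 4 needs 314; the known cells sum to 232, so (2,4) = 82.
Using row 1: 73 + 74 + 83 + ? → (1,3) = 314 − 230 = 84.

84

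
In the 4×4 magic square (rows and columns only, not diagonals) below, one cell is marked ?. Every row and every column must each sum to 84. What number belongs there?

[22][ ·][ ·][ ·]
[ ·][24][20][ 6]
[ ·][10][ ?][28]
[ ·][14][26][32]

From row 2, 84 − (24 + 20 + 6) gives (2,1) = 34.
The remaining cell in row 4 is (4,1) = 84 − 72 = 12.
Using column 1: 22 + 34 + 12 + ? → (3,1) = 84 − 68 = 16.
Column 2: 24 + 10 + 14 + ? = 84, so (1,2) = 36.
From column 4, 84 − (6 + 28 + 32) gives (1,4) = 18.
Row 1 needs 84; the known cells sum to 76, so (1,3) = 8.
Row 3 must total 84; the given cells sum to 54, so (3,3) = 30.

30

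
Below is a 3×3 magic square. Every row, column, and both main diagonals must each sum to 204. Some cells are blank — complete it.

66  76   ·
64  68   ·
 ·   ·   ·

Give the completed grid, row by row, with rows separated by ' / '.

66 76 62 / 64 68 72 / 74 60 70

The remaining cell in row 1 is (1,3) = 204 − 142 = 62.
From row 2, 204 − (64 + 68) gives (2,3) = 72.
Column 1 must total 204; the given cells sum to 130, so (3,1) = 74.
Column 2 needs 204; the known cells sum to 144, so (3,2) = 60.
Column 3 needs 204; the known cells sum to 134, so (3,3) = 70.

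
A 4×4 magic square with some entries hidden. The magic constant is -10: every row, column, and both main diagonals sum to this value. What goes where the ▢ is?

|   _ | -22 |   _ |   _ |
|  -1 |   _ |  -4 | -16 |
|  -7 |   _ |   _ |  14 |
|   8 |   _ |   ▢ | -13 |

The remaining cell in row 2 is (2,2) = -10 − (-21) = 11.
Column 1 needs -10; the known cells sum to 0, so (1,1) = -10.
The remaining cell in column 4 is (1,4) = -10 − (-15) = 5.
Main diagonal: -10 + 11 + (-13) + ? = -10, so (3,3) = 2.
The remaining cell in anti-diagonal is (3,2) = -10 − 9 = -19.
Using row 1: -10 + (-22) + 5 + ? → (1,3) = -10 − (-27) = 17.
Column 2 needs -10; the known cells sum to -30, so (4,2) = 20.
Column 3 needs -10; the known cells sum to 15, so (4,3) = -25.

-25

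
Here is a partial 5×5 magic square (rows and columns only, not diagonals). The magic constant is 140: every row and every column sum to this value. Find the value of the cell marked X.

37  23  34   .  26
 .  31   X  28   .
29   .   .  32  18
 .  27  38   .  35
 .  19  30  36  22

The remaining cell in row 1 is (1,4) = 140 − 120 = 20.
Row 5 must total 140; the given cells sum to 107, so (5,1) = 33.
The remaining cell in column 2 is (3,2) = 140 − 100 = 40.
Column 4 must total 140; the given cells sum to 116, so (4,4) = 24.
Column 5: 26 + 18 + 35 + 22 + ? = 140, so (2,5) = 39.
The remaining cell in row 3 is (3,3) = 140 − 119 = 21.
Using row 4: 27 + 38 + 24 + 35 + ? → (4,1) = 140 − 124 = 16.
From column 1, 140 − (37 + 29 + 16 + 33) gives (2,1) = 25.
From column 3, 140 − (34 + 21 + 38 + 30) gives (2,3) = 17.

17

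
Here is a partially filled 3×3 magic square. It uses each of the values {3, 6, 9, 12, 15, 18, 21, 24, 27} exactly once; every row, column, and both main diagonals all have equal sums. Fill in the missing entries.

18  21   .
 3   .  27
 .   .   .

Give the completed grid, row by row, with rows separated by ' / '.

18 21 6 / 3 15 27 / 24 9 12

The 9 entries sum to 135, so each line sums to 135/3 = 45.
From row 1, 45 − (18 + 21) gives (1,3) = 6.
Row 2 needs 45; the known cells sum to 30, so (2,2) = 15.
Column 1: 18 + 3 + ? = 45, so (3,1) = 24.
Using column 2: 21 + 15 + ? → (3,2) = 45 − 36 = 9.
The remaining cell in column 3 is (3,3) = 45 − 33 = 12.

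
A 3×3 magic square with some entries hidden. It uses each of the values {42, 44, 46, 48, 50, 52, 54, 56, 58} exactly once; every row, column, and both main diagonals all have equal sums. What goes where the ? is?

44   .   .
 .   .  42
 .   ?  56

46

The 9 entries sum to 450, so each line sums to 450/3 = 150.
Column 3: 42 + 56 + ? = 150, so (1,3) = 52.
Main diagonal must total 150; the given cells sum to 100, so (2,2) = 50.
Using anti-diagonal: 52 + 50 + ? → (3,1) = 150 − 102 = 48.
The remaining cell in row 1 is (1,2) = 150 − 96 = 54.
Row 2 needs 150; the known cells sum to 92, so (2,1) = 58.
Row 3 must total 150; the given cells sum to 104, so (3,2) = 46.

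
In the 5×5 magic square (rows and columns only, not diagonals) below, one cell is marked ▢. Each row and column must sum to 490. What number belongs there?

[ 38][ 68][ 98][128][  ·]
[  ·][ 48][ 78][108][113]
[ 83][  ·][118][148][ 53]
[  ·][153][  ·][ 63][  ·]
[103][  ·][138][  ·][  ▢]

73

The remaining cell in row 1 is (1,5) = 490 − 332 = 158.
From row 2, 490 − (48 + 78 + 108 + 113) gives (2,1) = 143.
From row 3, 490 − (83 + 118 + 148 + 53) gives (3,2) = 88.
Column 1: 38 + 143 + 83 + 103 + ? = 490, so (4,1) = 123.
The remaining cell in column 2 is (5,2) = 490 − 357 = 133.
From column 3, 490 − (98 + 78 + 118 + 138) gives (4,3) = 58.
Column 4: 128 + 108 + 148 + 63 + ? = 490, so (5,4) = 43.
The remaining cell in row 4 is (4,5) = 490 − 397 = 93.
Row 5: 103 + 133 + 138 + 43 + ? = 490, so (5,5) = 73.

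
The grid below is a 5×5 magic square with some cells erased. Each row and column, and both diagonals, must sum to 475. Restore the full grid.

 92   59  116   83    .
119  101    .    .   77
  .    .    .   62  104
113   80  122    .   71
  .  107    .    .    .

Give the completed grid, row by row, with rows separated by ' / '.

92 59 116 83 125 / 119 101 68 110 77 / 86 128 95 62 104 / 113 80 122 89 71 / 65 107 74 131 98

The remaining cell in row 1 is (1,5) = 475 − 350 = 125.
Row 4 must total 475; the given cells sum to 386, so (4,4) = 89.
Column 2 needs 475; the known cells sum to 347, so (3,2) = 128.
Column 5 needs 475; the known cells sum to 377, so (5,5) = 98.
From main diagonal, 475 − (92 + 101 + 89 + 98) gives (3,3) = 95.
Using row 3: 128 + 95 + 62 + 104 + ? → (3,1) = 475 − 389 = 86.
From column 1, 475 − (92 + 119 + 86 + 113) gives (5,1) = 65.
Anti-diagonal must total 475; the given cells sum to 365, so (2,4) = 110.
Row 2 needs 475; the known cells sum to 407, so (2,3) = 68.
Column 3 needs 475; the known cells sum to 401, so (5,3) = 74.
From column 4, 475 − (83 + 110 + 62 + 89) gives (5,4) = 131.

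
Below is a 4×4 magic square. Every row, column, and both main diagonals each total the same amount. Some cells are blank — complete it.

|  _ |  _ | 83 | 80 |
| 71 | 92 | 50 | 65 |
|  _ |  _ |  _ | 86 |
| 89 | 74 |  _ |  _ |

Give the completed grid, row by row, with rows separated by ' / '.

Row 2 is already complete: 71 + 92 + 50 + 65 = 278, so that is the magic constant.
From column 4, 278 − (80 + 65 + 86) gives (4,4) = 47.
Anti-diagonal must total 278; the given cells sum to 219, so (3,2) = 59.
From row 4, 278 − (89 + 74 + 47) gives (4,3) = 68.
Column 2: 92 + 59 + 74 + ? = 278, so (1,2) = 53.
Column 3 needs 278; the known cells sum to 201, so (3,3) = 77.
Main diagonal must total 278; the given cells sum to 216, so (1,1) = 62.
Using row 3: 59 + 77 + 86 + ? → (3,1) = 278 − 222 = 56.

62 53 83 80 / 71 92 50 65 / 56 59 77 86 / 89 74 68 47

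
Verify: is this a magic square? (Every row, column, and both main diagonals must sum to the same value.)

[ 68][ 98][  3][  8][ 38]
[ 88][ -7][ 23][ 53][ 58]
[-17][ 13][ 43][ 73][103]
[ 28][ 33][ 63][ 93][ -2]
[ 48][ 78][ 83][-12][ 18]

Yes

Row 1: 68 + 98 + 3 + 8 + 38 = 215.
Row 2: 88 + (-7) + 23 + 53 + 58 = 215.
Row 3: -17 + 13 + 43 + 73 + 103 = 215.
Row 4: 28 + 33 + 63 + 93 + (-2) = 215.
Row 5: 48 + 78 + 83 + (-12) + 18 = 215.
Column 1: 68 + 88 + (-17) + 28 + 48 = 215.
Column 2: 98 + (-7) + 13 + 33 + 78 = 215.
Column 3: 3 + 23 + 43 + 63 + 83 = 215.
Column 4: 8 + 53 + 73 + 93 + (-12) = 215.
Column 5: 38 + 58 + 103 + (-2) + 18 = 215.
Main diagonal: 68 + (-7) + 43 + 93 + 18 = 215.
Anti-diagonal: 38 + 53 + 43 + 33 + 48 = 215.
All lines sum to 215.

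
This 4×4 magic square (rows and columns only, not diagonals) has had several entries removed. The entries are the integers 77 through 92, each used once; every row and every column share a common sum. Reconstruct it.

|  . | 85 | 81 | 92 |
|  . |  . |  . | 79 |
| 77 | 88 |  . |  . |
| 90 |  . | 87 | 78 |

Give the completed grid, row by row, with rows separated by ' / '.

The entries are 77 through 92, which sum to 1352, so each line sums to 1352/4 = 338.
Row 1: 85 + 81 + 92 + ? = 338, so (1,1) = 80.
Row 4 needs 338; the known cells sum to 255, so (4,2) = 83.
From column 1, 338 − (80 + 77 + 90) gives (2,1) = 91.
Using column 2: 85 + 88 + 83 + ? → (2,2) = 338 − 256 = 82.
Column 4 needs 338; the known cells sum to 249, so (3,4) = 89.
Row 2: 91 + 82 + 79 + ? = 338, so (2,3) = 86.
Row 3 must total 338; the given cells sum to 254, so (3,3) = 84.

80 85 81 92 / 91 82 86 79 / 77 88 84 89 / 90 83 87 78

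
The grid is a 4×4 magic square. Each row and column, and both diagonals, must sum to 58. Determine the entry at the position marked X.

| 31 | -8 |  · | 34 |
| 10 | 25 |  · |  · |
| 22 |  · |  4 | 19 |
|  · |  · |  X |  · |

37

Row 1 must total 58; the given cells sum to 57, so (1,3) = 1.
Row 3 must total 58; the given cells sum to 45, so (3,2) = 13.
Column 1 needs 58; the known cells sum to 63, so (4,1) = -5.
Using column 2: -8 + 25 + 13 + ? → (4,2) = 58 − 30 = 28.
Main diagonal needs 58; the known cells sum to 60, so (4,4) = -2.
Anti-diagonal must total 58; the given cells sum to 42, so (2,3) = 16.
The remaining cell in row 2 is (2,4) = 58 − 51 = 7.
Row 4 must total 58; the given cells sum to 21, so (4,3) = 37.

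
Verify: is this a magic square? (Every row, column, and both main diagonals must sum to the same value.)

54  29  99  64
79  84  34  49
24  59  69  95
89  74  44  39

Row 1: 54 + 29 + 99 + 64 = 246.
Row 2: 79 + 84 + 34 + 49 = 246.
Row 3: 24 + 59 + 69 + 95 = 247.
Row 4: 89 + 74 + 44 + 39 = 246.
Column 1: 54 + 79 + 24 + 89 = 246.
Column 2: 29 + 84 + 59 + 74 = 246.
Column 3: 99 + 34 + 69 + 44 = 246.
Column 4: 64 + 49 + 95 + 39 = 247.
Main diagonal: 54 + 84 + 69 + 39 = 246.
Anti-diagonal: 64 + 34 + 59 + 89 = 246.

No — row 2 sums to 246 but column 4 sums to 247.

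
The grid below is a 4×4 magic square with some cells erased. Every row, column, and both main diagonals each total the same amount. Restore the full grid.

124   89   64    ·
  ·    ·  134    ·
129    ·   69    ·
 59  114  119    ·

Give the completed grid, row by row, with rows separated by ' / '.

124 89 64 109 / 74 99 134 79 / 129 84 69 104 / 59 114 119 94

Column 3 is already complete: 64 + 134 + 69 + 119 = 386, so that is the magic constant.
From row 1, 386 − (124 + 89 + 64) gives (1,4) = 109.
The remaining cell in row 4 is (4,4) = 386 − 292 = 94.
Using column 1: 124 + 129 + 59 + ? → (2,1) = 386 − 312 = 74.
Main diagonal must total 386; the given cells sum to 287, so (2,2) = 99.
From anti-diagonal, 386 − (109 + 134 + 59) gives (3,2) = 84.
Row 2: 74 + 99 + 134 + ? = 386, so (2,4) = 79.
From row 3, 386 − (129 + 84 + 69) gives (3,4) = 104.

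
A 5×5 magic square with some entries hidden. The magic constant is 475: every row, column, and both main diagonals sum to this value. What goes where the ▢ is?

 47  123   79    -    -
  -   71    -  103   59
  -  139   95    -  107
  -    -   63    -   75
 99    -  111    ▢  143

67

Using column 3: 79 + 95 + 63 + 111 + ? → (2,3) = 475 − 348 = 127.
The remaining cell in column 5 is (1,5) = 475 − 384 = 91.
From main diagonal, 475 − (47 + 71 + 95 + 143) gives (4,4) = 119.
The remaining cell in anti-diagonal is (4,2) = 475 − 388 = 87.
From row 1, 475 − (47 + 123 + 79 + 91) gives (1,4) = 135.
Row 2 must total 475; the given cells sum to 360, so (2,1) = 115.
Row 4 must total 475; the given cells sum to 344, so (4,1) = 131.
Column 1: 47 + 115 + 131 + 99 + ? = 475, so (3,1) = 83.
Column 2 must total 475; the given cells sum to 420, so (5,2) = 55.
The remaining cell in row 3 is (3,4) = 475 − 424 = 51.
The remaining cell in row 5 is (5,4) = 475 − 408 = 67.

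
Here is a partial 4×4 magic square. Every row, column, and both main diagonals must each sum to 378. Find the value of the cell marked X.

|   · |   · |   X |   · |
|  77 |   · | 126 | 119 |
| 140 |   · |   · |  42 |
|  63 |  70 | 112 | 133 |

49

Row 2 must total 378; the given cells sum to 322, so (2,2) = 56.
Column 1 must total 378; the given cells sum to 280, so (1,1) = 98.
Column 4 needs 378; the known cells sum to 294, so (1,4) = 84.
The remaining cell in main diagonal is (3,3) = 378 − 287 = 91.
Anti-diagonal: 84 + 126 + 63 + ? = 378, so (3,2) = 105.
Using column 2: 56 + 105 + 70 + ? → (1,2) = 378 − 231 = 147.
Using column 3: 126 + 91 + 112 + ? → (1,3) = 378 − 329 = 49.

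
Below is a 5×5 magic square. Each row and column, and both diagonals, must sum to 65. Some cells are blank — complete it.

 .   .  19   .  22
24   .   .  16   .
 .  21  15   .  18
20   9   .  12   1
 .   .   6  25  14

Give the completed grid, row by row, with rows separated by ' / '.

11 5 19 8 22 / 24 13 2 16 10 / 7 21 15 4 18 / 20 9 23 12 1 / 3 17 6 25 14

Row 4 needs 65; the known cells sum to 42, so (4,3) = 23.
From column 3, 65 − (19 + 15 + 23 + 6) gives (2,3) = 2.
Using column 5: 22 + 18 + 1 + 14 + ? → (2,5) = 65 − 55 = 10.
From anti-diagonal, 65 − (22 + 16 + 15 + 9) gives (5,1) = 3.
Using row 2: 24 + 2 + 16 + 10 + ? → (2,2) = 65 − 52 = 13.
Using row 5: 3 + 6 + 25 + 14 + ? → (5,2) = 65 − 48 = 17.
Column 2: 13 + 21 + 9 + 17 + ? = 65, so (1,2) = 5.
Main diagonal must total 65; the given cells sum to 54, so (1,1) = 11.
The remaining cell in row 1 is (1,4) = 65 − 57 = 8.
Column 1 must total 65; the given cells sum to 58, so (3,1) = 7.
Using column 4: 8 + 16 + 12 + 25 + ? → (3,4) = 65 − 61 = 4.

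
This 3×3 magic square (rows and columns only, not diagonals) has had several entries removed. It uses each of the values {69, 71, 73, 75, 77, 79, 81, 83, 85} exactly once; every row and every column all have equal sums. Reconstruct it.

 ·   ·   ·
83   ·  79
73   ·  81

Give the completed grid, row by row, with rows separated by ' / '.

75 85 71 / 83 69 79 / 73 77 81

The 9 entries sum to 693, so each line sums to 693/3 = 231.
Row 2 must total 231; the given cells sum to 162, so (2,2) = 69.
The remaining cell in row 3 is (3,2) = 231 − 154 = 77.
Column 1 needs 231; the known cells sum to 156, so (1,1) = 75.
The remaining cell in column 2 is (1,2) = 231 − 146 = 85.
Column 3 must total 231; the given cells sum to 160, so (1,3) = 71.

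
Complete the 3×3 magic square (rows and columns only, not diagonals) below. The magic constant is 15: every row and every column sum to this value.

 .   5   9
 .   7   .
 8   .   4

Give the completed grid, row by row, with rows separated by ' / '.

1 5 9 / 6 7 2 / 8 3 4

Row 1 needs 15; the known cells sum to 14, so (1,1) = 1.
Using row 3: 8 + 4 + ? → (3,2) = 15 − 12 = 3.
From column 1, 15 − (1 + 8) gives (2,1) = 6.
Using column 3: 9 + 4 + ? → (2,3) = 15 − 13 = 2.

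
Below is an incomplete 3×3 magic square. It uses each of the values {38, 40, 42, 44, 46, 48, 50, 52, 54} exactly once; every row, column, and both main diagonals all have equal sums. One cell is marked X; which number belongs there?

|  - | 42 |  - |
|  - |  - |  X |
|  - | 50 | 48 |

38

The 9 entries sum to 414, so each line sums to 414/3 = 138.
Using row 3: 50 + 48 + ? → (3,1) = 138 − 98 = 40.
From column 2, 138 − (42 + 50) gives (2,2) = 46.
The remaining cell in main diagonal is (1,1) = 138 − 94 = 44.
The remaining cell in anti-diagonal is (1,3) = 138 − 86 = 52.
The remaining cell in column 1 is (2,1) = 138 − 84 = 54.
Column 3: 52 + 48 + ? = 138, so (2,3) = 38.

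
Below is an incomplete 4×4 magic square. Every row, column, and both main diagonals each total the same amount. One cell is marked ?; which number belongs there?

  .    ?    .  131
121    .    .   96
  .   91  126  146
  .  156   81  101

Column 4 is complete and sums to 474; that is the magic constant.
Using row 3: 91 + 126 + 146 + ? → (3,1) = 474 − 363 = 111.
Row 4 must total 474; the given cells sum to 338, so (4,1) = 136.
Using column 1: 121 + 111 + 136 + ? → (1,1) = 474 − 368 = 106.
Using main diagonal: 106 + 126 + 101 + ? → (2,2) = 474 − 333 = 141.
The remaining cell in anti-diagonal is (2,3) = 474 − 358 = 116.
Column 2 must total 474; the given cells sum to 388, so (1,2) = 86.

86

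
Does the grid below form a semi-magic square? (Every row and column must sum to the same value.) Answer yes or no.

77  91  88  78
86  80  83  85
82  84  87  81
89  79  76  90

Row 1: 77 + 91 + 88 + 78 = 334.
Row 2: 86 + 80 + 83 + 85 = 334.
Row 3: 82 + 84 + 87 + 81 = 334.
Row 4: 89 + 79 + 76 + 90 = 334.
Column 1: 77 + 86 + 82 + 89 = 334.
Column 2: 91 + 80 + 84 + 79 = 334.
Column 3: 88 + 83 + 87 + 76 = 334.
Column 4: 78 + 85 + 81 + 90 = 334.
All lines sum to 334.

Yes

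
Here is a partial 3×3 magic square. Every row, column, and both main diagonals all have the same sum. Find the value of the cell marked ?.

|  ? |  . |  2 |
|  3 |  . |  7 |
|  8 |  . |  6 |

Column 3 is complete and sums to 15; that is the magic constant.
Using row 2: 3 + 7 + ? → (2,2) = 15 − 10 = 5.
From row 3, 15 − (8 + 6) gives (3,2) = 1.
Column 1: 3 + 8 + ? = 15, so (1,1) = 4.

4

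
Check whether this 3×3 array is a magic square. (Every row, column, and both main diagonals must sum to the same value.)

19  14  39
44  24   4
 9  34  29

Yes

Row 1: 19 + 14 + 39 = 72.
Row 2: 44 + 24 + 4 = 72.
Row 3: 9 + 34 + 29 = 72.
Column 1: 19 + 44 + 9 = 72.
Column 2: 14 + 24 + 34 = 72.
Column 3: 39 + 4 + 29 = 72.
Main diagonal: 19 + 24 + 29 = 72.
Anti-diagonal: 39 + 24 + 9 = 72.
All lines sum to 72.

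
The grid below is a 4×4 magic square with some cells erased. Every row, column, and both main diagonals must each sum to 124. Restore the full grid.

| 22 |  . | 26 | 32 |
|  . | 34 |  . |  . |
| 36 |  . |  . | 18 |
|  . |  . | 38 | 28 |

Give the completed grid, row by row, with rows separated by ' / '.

The remaining cell in row 1 is (1,2) = 124 − 80 = 44.
Column 4 must total 124; the given cells sum to 78, so (2,4) = 46.
Main diagonal must total 124; the given cells sum to 84, so (3,3) = 40.
Row 3 must total 124; the given cells sum to 94, so (3,2) = 30.
The remaining cell in column 2 is (4,2) = 124 − 108 = 16.
Column 3 must total 124; the given cells sum to 104, so (2,3) = 20.
Using anti-diagonal: 32 + 20 + 30 + ? → (4,1) = 124 − 82 = 42.
Using row 2: 34 + 20 + 46 + ? → (2,1) = 124 − 100 = 24.

22 44 26 32 / 24 34 20 46 / 36 30 40 18 / 42 16 38 28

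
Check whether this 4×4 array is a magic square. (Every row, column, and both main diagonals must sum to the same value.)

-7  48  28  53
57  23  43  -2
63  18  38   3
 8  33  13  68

Row 1: -7 + 48 + 28 + 53 = 122.
Row 2: 57 + 23 + 43 + (-2) = 121.
Row 3: 63 + 18 + 38 + 3 = 122.
Row 4: 8 + 33 + 13 + 68 = 122.
Column 1: -7 + 57 + 63 + 8 = 121.
Column 2: 48 + 23 + 18 + 33 = 122.
Column 3: 28 + 43 + 38 + 13 = 122.
Column 4: 53 + (-2) + 3 + 68 = 122.
Main diagonal: -7 + 23 + 38 + 68 = 122.
Anti-diagonal: 53 + 43 + 18 + 8 = 122.

No — row 2 sums to 121 but anti-diagonal sums to 122.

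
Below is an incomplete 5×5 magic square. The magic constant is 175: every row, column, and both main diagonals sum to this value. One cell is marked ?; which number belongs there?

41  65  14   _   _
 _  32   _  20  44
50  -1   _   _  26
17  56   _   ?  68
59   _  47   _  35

The remaining cell in column 1 is (2,1) = 175 − 167 = 8.
Column 2 must total 175; the given cells sum to 152, so (5,2) = 23.
Column 5 must total 175; the given cells sum to 173, so (1,5) = 2.
Anti-diagonal must total 175; the given cells sum to 137, so (3,3) = 38.
Using row 1: 41 + 65 + 14 + 2 + ? → (1,4) = 175 − 122 = 53.
The remaining cell in row 2 is (2,3) = 175 − 104 = 71.
Row 3 needs 175; the known cells sum to 113, so (3,4) = 62.
Using row 5: 59 + 23 + 47 + 35 + ? → (5,4) = 175 − 164 = 11.
Using column 3: 14 + 71 + 38 + 47 + ? → (4,3) = 175 − 170 = 5.
Column 4: 53 + 20 + 62 + 11 + ? = 175, so (4,4) = 29.

29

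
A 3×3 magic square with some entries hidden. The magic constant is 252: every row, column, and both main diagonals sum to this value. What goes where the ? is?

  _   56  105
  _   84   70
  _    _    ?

77

Row 1: 56 + 105 + ? = 252, so (1,1) = 91.
Row 2 needs 252; the known cells sum to 154, so (2,1) = 98.
Using column 1: 91 + 98 + ? → (3,1) = 252 − 189 = 63.
From column 2, 252 − (56 + 84) gives (3,2) = 112.
The remaining cell in column 3 is (3,3) = 252 − 175 = 77.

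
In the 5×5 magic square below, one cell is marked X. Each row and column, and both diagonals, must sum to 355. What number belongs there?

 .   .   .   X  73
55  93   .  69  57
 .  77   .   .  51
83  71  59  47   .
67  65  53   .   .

From row 2, 355 − (55 + 93 + 69 + 57) gives (2,3) = 81.
Row 4: 83 + 71 + 59 + 47 + ? = 355, so (4,5) = 95.
Column 2 must total 355; the given cells sum to 306, so (1,2) = 49.
Using column 5: 73 + 57 + 51 + 95 + ? → (5,5) = 355 − 276 = 79.
From anti-diagonal, 355 − (73 + 69 + 71 + 67) gives (3,3) = 75.
The remaining cell in row 5 is (5,4) = 355 − 264 = 91.
Column 3: 81 + 75 + 59 + 53 + ? = 355, so (1,3) = 87.
Main diagonal: 93 + 75 + 47 + 79 + ? = 355, so (1,1) = 61.
Row 1 needs 355; the known cells sum to 270, so (1,4) = 85.

85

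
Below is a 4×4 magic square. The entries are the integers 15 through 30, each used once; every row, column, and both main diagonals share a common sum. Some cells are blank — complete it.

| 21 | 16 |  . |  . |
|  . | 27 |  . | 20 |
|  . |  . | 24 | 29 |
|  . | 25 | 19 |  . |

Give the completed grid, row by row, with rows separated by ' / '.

The entries are 15 through 30, which sum to 360, so each line sums to 360/4 = 90.
Column 2 must total 90; the given cells sum to 68, so (3,2) = 22.
Using main diagonal: 21 + 27 + 24 + ? → (4,4) = 90 − 72 = 18.
Row 3: 22 + 24 + 29 + ? = 90, so (3,1) = 15.
Row 4 needs 90; the known cells sum to 62, so (4,1) = 28.
Column 1: 21 + 15 + 28 + ? = 90, so (2,1) = 26.
Column 4 needs 90; the known cells sum to 67, so (1,4) = 23.
Anti-diagonal: 23 + 22 + 28 + ? = 90, so (2,3) = 17.
Using row 1: 21 + 16 + 23 + ? → (1,3) = 90 − 60 = 30.

21 16 30 23 / 26 27 17 20 / 15 22 24 29 / 28 25 19 18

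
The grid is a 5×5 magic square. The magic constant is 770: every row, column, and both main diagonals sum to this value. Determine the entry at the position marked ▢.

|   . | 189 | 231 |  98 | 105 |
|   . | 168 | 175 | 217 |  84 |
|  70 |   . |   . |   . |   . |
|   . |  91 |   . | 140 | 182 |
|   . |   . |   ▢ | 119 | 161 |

77

Row 1: 189 + 231 + 98 + 105 + ? = 770, so (1,1) = 147.
Row 2: 168 + 175 + 217 + 84 + ? = 770, so (2,1) = 126.
Column 4: 98 + 217 + 140 + 119 + ? = 770, so (3,4) = 196.
Column 5 needs 770; the known cells sum to 532, so (3,5) = 238.
Using main diagonal: 147 + 168 + 140 + 161 + ? → (3,3) = 770 − 616 = 154.
Anti-diagonal: 105 + 217 + 154 + 91 + ? = 770, so (5,1) = 203.
Row 3 needs 770; the known cells sum to 658, so (3,2) = 112.
Column 1 needs 770; the known cells sum to 546, so (4,1) = 224.
From column 2, 770 − (189 + 168 + 112 + 91) gives (5,2) = 210.
From row 4, 770 − (224 + 91 + 140 + 182) gives (4,3) = 133.
From row 5, 770 − (203 + 210 + 119 + 161) gives (5,3) = 77.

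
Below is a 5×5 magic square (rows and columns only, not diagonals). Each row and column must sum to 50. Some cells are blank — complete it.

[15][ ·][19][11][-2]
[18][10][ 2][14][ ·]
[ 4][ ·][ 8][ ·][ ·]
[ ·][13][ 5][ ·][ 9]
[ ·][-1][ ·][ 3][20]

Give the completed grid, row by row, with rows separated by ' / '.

Row 1 needs 50; the known cells sum to 43, so (1,2) = 7.
Using row 2: 18 + 10 + 2 + 14 + ? → (2,5) = 50 − 44 = 6.
The remaining cell in column 2 is (3,2) = 50 − 29 = 21.
Column 3 must total 50; the given cells sum to 34, so (5,3) = 16.
Column 5: -2 + 6 + 9 + 20 + ? = 50, so (3,5) = 17.
Row 3: 4 + 21 + 8 + 17 + ? = 50, so (3,4) = 0.
Using row 5: -1 + 16 + 3 + 20 + ? → (5,1) = 50 − 38 = 12.
Using column 1: 15 + 18 + 4 + 12 + ? → (4,1) = 50 − 49 = 1.
From column 4, 50 − (11 + 14 + 0 + 3) gives (4,4) = 22.

15 7 19 11 -2 / 18 10 2 14 6 / 4 21 8 0 17 / 1 13 5 22 9 / 12 -1 16 3 20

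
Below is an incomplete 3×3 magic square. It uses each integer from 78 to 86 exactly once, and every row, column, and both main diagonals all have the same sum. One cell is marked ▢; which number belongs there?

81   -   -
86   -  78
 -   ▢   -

84

The entries are 78 through 86, which sum to 738, so each line sums to 738/3 = 246.
Row 2: 86 + 78 + ? = 246, so (2,2) = 82.
Column 1 needs 246; the known cells sum to 167, so (3,1) = 79.
Main diagonal must total 246; the given cells sum to 163, so (3,3) = 83.
Anti-diagonal needs 246; the known cells sum to 161, so (1,3) = 85.
Row 1 needs 246; the known cells sum to 166, so (1,2) = 80.
Row 3: 79 + 83 + ? = 246, so (3,2) = 84.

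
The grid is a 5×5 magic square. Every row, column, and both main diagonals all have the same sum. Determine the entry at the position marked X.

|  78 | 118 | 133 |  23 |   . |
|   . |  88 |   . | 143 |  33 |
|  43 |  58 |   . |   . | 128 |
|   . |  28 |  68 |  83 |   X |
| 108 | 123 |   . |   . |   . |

98

Column 2 is complete and sums to 415; that is the magic constant.
From row 1, 415 − (78 + 118 + 133 + 23) gives (1,5) = 63.
The remaining cell in anti-diagonal is (3,3) = 415 − 342 = 73.
Row 3: 43 + 58 + 73 + 128 + ? = 415, so (3,4) = 113.
Column 4 must total 415; the given cells sum to 362, so (5,4) = 53.
Main diagonal needs 415; the known cells sum to 322, so (5,5) = 93.
Using row 5: 108 + 123 + 53 + 93 + ? → (5,3) = 415 − 377 = 38.
From column 3, 415 − (133 + 73 + 68 + 38) gives (2,3) = 103.
Column 5 needs 415; the known cells sum to 317, so (4,5) = 98.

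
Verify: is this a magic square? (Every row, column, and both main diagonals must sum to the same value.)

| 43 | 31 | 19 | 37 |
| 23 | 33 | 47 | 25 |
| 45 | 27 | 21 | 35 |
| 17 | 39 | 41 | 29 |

Row 1: 43 + 31 + 19 + 37 = 130.
Row 2: 23 + 33 + 47 + 25 = 128.
Row 3: 45 + 27 + 21 + 35 = 128.
Row 4: 17 + 39 + 41 + 29 = 126.
Column 1: 43 + 23 + 45 + 17 = 128.
Column 2: 31 + 33 + 27 + 39 = 130.
Column 3: 19 + 47 + 21 + 41 = 128.
Column 4: 37 + 25 + 35 + 29 = 126.
Main diagonal: 43 + 33 + 21 + 29 = 126.
Anti-diagonal: 37 + 47 + 27 + 17 = 128.

No — row 1 sums to 130 but row 3 sums to 128.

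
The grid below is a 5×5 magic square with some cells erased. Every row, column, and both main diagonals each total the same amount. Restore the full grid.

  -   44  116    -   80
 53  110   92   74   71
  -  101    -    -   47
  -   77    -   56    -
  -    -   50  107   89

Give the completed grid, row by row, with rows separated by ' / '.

62 44 116 98 80 / 53 110 92 74 71 / 104 101 83 65 47 / 95 77 59 56 113 / 86 68 50 107 89

Row 2 is already complete: 53 + 110 + 92 + 74 + 71 = 400, so that is the magic constant.
Column 2 needs 400; the known cells sum to 332, so (5,2) = 68.
Column 5 must total 400; the given cells sum to 287, so (4,5) = 113.
Row 5 needs 400; the known cells sum to 314, so (5,1) = 86.
Anti-diagonal must total 400; the given cells sum to 317, so (3,3) = 83.
Column 3 must total 400; the given cells sum to 341, so (4,3) = 59.
The remaining cell in main diagonal is (1,1) = 400 − 338 = 62.
From row 1, 400 − (62 + 44 + 116 + 80) gives (1,4) = 98.
Row 4 needs 400; the known cells sum to 305, so (4,1) = 95.
Column 1 needs 400; the known cells sum to 296, so (3,1) = 104.
Column 4 needs 400; the known cells sum to 335, so (3,4) = 65.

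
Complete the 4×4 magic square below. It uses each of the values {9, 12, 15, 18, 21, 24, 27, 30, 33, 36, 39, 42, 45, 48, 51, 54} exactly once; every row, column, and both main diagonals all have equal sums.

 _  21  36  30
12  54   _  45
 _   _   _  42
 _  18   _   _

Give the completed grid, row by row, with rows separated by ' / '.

The 16 entries sum to 504, so each line sums to 504/4 = 126.
Row 1 needs 126; the known cells sum to 87, so (1,1) = 39.
Row 2 needs 126; the known cells sum to 111, so (2,3) = 15.
From column 2, 126 − (21 + 54 + 18) gives (3,2) = 33.
Column 4 needs 126; the known cells sum to 117, so (4,4) = 9.
The remaining cell in main diagonal is (3,3) = 126 − 102 = 24.
Using anti-diagonal: 30 + 15 + 33 + ? → (4,1) = 126 − 78 = 48.
The remaining cell in row 3 is (3,1) = 126 − 99 = 27.
Using row 4: 48 + 18 + 9 + ? → (4,3) = 126 − 75 = 51.

39 21 36 30 / 12 54 15 45 / 27 33 24 42 / 48 18 51 9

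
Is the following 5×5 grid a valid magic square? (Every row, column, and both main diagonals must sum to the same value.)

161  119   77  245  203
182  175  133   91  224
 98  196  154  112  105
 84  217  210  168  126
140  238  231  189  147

No — row 3 sums to 665 but row 5 sums to 945.

Row 1: 161 + 119 + 77 + 245 + 203 = 805.
Row 2: 182 + 175 + 133 + 91 + 224 = 805.
Row 3: 98 + 196 + 154 + 112 + 105 = 665.
Row 4: 84 + 217 + 210 + 168 + 126 = 805.
Row 5: 140 + 238 + 231 + 189 + 147 = 945.
Column 1: 161 + 182 + 98 + 84 + 140 = 665.
Column 2: 119 + 175 + 196 + 217 + 238 = 945.
Column 3: 77 + 133 + 154 + 210 + 231 = 805.
Column 4: 245 + 91 + 112 + 168 + 189 = 805.
Column 5: 203 + 224 + 105 + 126 + 147 = 805.
Main diagonal: 161 + 175 + 154 + 168 + 147 = 805.
Anti-diagonal: 203 + 91 + 154 + 217 + 140 = 805.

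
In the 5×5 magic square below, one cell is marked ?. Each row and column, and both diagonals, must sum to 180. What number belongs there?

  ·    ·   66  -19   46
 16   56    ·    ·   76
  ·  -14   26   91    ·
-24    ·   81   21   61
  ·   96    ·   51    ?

Row 4: -24 + 81 + 21 + 61 + ? = 180, so (4,2) = 41.
Column 2 must total 180; the given cells sum to 179, so (1,2) = 1.
The remaining cell in column 4 is (2,4) = 180 − 144 = 36.
Anti-diagonal must total 180; the given cells sum to 149, so (5,1) = 31.
Using row 1: 1 + 66 + (-19) + 46 + ? → (1,1) = 180 − 94 = 86.
From row 2, 180 − (16 + 56 + 36 + 76) gives (2,3) = -4.
Using column 1: 86 + 16 + (-24) + 31 + ? → (3,1) = 180 − 109 = 71.
Using column 3: 66 + (-4) + 26 + 81 + ? → (5,3) = 180 − 169 = 11.
From main diagonal, 180 − (86 + 56 + 26 + 21) gives (5,5) = -9.

-9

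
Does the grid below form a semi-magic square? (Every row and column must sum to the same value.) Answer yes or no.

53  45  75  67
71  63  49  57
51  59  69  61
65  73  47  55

Row 1: 53 + 45 + 75 + 67 = 240.
Row 2: 71 + 63 + 49 + 57 = 240.
Row 3: 51 + 59 + 69 + 61 = 240.
Row 4: 65 + 73 + 47 + 55 = 240.
Column 1: 53 + 71 + 51 + 65 = 240.
Column 2: 45 + 63 + 59 + 73 = 240.
Column 3: 75 + 49 + 69 + 47 = 240.
Column 4: 67 + 57 + 61 + 55 = 240.
All lines sum to 240.

Yes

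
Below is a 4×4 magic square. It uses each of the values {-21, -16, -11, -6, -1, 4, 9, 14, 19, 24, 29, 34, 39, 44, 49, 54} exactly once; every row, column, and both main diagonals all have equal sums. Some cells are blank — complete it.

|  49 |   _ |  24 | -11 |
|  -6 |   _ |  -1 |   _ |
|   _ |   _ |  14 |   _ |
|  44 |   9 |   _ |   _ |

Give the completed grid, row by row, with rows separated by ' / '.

49 4 24 -11 / -6 19 -1 54 / -21 34 14 39 / 44 9 29 -16

The 16 entries sum to 264, so each line sums to 264/4 = 66.
Row 1: 49 + 24 + (-11) + ? = 66, so (1,2) = 4.
Column 1: 49 + (-6) + 44 + ? = 66, so (3,1) = -21.
From column 3, 66 − (24 + (-1) + 14) gives (4,3) = 29.
Anti-diagonal must total 66; the given cells sum to 32, so (3,2) = 34.
From row 3, 66 − (-21 + 34 + 14) gives (3,4) = 39.
Row 4 needs 66; the known cells sum to 82, so (4,4) = -16.
Column 2: 4 + 34 + 9 + ? = 66, so (2,2) = 19.
The remaining cell in column 4 is (2,4) = 66 − 12 = 54.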